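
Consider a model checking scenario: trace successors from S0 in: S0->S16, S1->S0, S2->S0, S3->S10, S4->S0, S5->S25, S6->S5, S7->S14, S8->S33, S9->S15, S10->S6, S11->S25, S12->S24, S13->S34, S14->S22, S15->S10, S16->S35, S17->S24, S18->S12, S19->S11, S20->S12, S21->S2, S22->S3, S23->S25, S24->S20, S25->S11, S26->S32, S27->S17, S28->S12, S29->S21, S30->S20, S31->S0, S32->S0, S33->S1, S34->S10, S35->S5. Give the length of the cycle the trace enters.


Trace from S0 until a state repeats:
  S0 -> S16 -> S35 -> S5 -> S25 -> S11 -> S25
S25 first seen at step 4, revisited at step 6.
Cycle length = 6 - 4 = 2

2


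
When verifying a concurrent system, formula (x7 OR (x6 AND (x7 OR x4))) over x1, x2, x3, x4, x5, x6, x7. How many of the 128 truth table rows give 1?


Formula: (x7 OR (x6 AND (x7 OR x4))) over 7 vars (128 rows)
Evaluate each row (x1, x2, x3, x4, x5, x6, x7 as bits, MSB first):
  row 0 [0000000]: (0 OR (0 AND (0 OR 0))) -> 0
  row 1 [0000001]: (1 OR (0 AND (1 OR 0))) -> 1
  row 2 [0000010]: (0 OR (1 AND (0 OR 0))) -> 0
  row 3 [0000011]: (1 OR (1 AND (1 OR 0))) -> 1
  row 4 [0000100]: (0 OR (0 AND (0 OR 0))) -> 0
  (every remaining row is evaluated the same way; all 128 results are listed next)
Full result column, 8 rows per line (x1,x2,x3,x4 fixed per line; x5,x6,x7 runs 000..111 left to right):
  rows 0-7 [x1,x2,x3,x4=0000]: 01010101  (ones: 4)
  rows 8-15 [x1,x2,x3,x4=0001]: 01110111  (ones: 6)
  rows 16-23 [x1,x2,x3,x4=0010]: 01010101  (ones: 4)
  rows 24-31 [x1,x2,x3,x4=0011]: 01110111  (ones: 6)
  rows 32-39 [x1,x2,x3,x4=0100]: 01010101  (ones: 4)
  rows 40-47 [x1,x2,x3,x4=0101]: 01110111  (ones: 6)
  rows 48-55 [x1,x2,x3,x4=0110]: 01010101  (ones: 4)
  rows 56-63 [x1,x2,x3,x4=0111]: 01110111  (ones: 6)
  rows 64-71 [x1,x2,x3,x4=1000]: 01010101  (ones: 4)
  rows 72-79 [x1,x2,x3,x4=1001]: 01110111  (ones: 6)
  rows 80-87 [x1,x2,x3,x4=1010]: 01010101  (ones: 4)
  rows 88-95 [x1,x2,x3,x4=1011]: 01110111  (ones: 6)
  rows 96-103 [x1,x2,x3,x4=1100]: 01010101  (ones: 4)
  rows 104-111 [x1,x2,x3,x4=1101]: 01110111  (ones: 6)
  rows 112-119 [x1,x2,x3,x4=1110]: 01010101  (ones: 4)
  rows 120-127 [x1,x2,x3,x4=1111]: 01110111  (ones: 6)
Count of 1-rows = 4+6+4+6+4+6+4+6+4+6+4+6+4+6+4+6 = 80

80


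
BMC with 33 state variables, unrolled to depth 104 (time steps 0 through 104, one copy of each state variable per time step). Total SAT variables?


BMC unrolls to depth k, creating one copy of each state var for steps 0..k.
Step count = 104 + 1 = 105 (steps 0 through 104)
Vars per step = 33
Total = 33 * 105 = 3465

3465


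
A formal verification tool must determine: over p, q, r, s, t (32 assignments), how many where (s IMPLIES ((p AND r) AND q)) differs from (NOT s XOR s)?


F1 = (s IMPLIES ((p AND r) AND q))
F2 = (NOT s XOR s)
Evaluate both on each of 32 rows (bits = p,q,r,s,t):
  row 0 [00000]: F1=1 F2=1 -> 0
  row 1 [00001]: F1=1 F2=1 -> 0
  row 2 [00010]: F1=0 F2=1 (differ) -> 1
  row 3 [00011]: F1=0 F2=1 (differ) -> 1
  row 4 [00100]: F1=1 F2=1 -> 0
  row 5 [00101]: F1=1 F2=1 -> 0
  row 6 [00110]: F1=0 F2=1 (differ) -> 1
  row 7 [00111]: F1=0 F2=1 (differ) -> 1
  row 8 [01000]: F1=1 F2=1 -> 0
  row 9 [01001]: F1=1 F2=1 -> 0
  row 10 [01010]: F1=0 F2=1 (differ) -> 1
  row 11 [01011]: F1=0 F2=1 (differ) -> 1
  row 12 [01100]: F1=1 F2=1 -> 0
  row 13 [01101]: F1=1 F2=1 -> 0
  row 14 [01110]: F1=0 F2=1 (differ) -> 1
  row 15 [01111]: F1=0 F2=1 (differ) -> 1
  row 16 [10000]: F1=1 F2=1 -> 0
  row 17 [10001]: F1=1 F2=1 -> 0
  row 18 [10010]: F1=0 F2=1 (differ) -> 1
  row 19 [10011]: F1=0 F2=1 (differ) -> 1
  row 20 [10100]: F1=1 F2=1 -> 0
  row 21 [10101]: F1=1 F2=1 -> 0
  row 22 [10110]: F1=0 F2=1 (differ) -> 1
  row 23 [10111]: F1=0 F2=1 (differ) -> 1
  row 24 [11000]: F1=1 F2=1 -> 0
  row 25 [11001]: F1=1 F2=1 -> 0
  row 26 [11010]: F1=0 F2=1 (differ) -> 1
  row 27 [11011]: F1=0 F2=1 (differ) -> 1
  row 28 [11100]: F1=1 F2=1 -> 0
  row 29 [11101]: F1=1 F2=1 -> 0
  row 30 [11110]: F1=1 F2=1 -> 0
  row 31 [11111]: F1=1 F2=1 -> 0
Full result column, 8 rows per line (p,q fixed per line; r,s,t runs 000..111 left to right):
  rows 0-7 [p,q=00]: 00110011  (ones: 4)
  rows 8-15 [p,q=01]: 00110011  (ones: 4)
  rows 16-23 [p,q=10]: 00110011  (ones: 4)
  rows 24-31 [p,q=11]: 00110000  (ones: 2)
Disagreements = 4+4+4+2 = 14

14


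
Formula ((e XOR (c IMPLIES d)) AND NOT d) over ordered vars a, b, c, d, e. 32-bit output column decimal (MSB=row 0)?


Formula: ((e XOR (c IMPLIES d)) AND NOT d) over a, b, c, d, e (32 rows)
Evaluate each row (bits = a,b,c,d,e, MSB first):
  row 0 [00000]: ((0 XOR (0 IMPLIES 0)) AND NOT 0) -> 1
  row 1 [00001]: ((1 XOR (0 IMPLIES 0)) AND NOT 0) -> 0
  row 2 [00010]: ((0 XOR (0 IMPLIES 1)) AND NOT 1) -> 0
  row 3 [00011]: ((1 XOR (0 IMPLIES 1)) AND NOT 1) -> 0
  row 4 [00100]: ((0 XOR (1 IMPLIES 0)) AND NOT 0) -> 0
  row 5 [00101]: ((1 XOR (1 IMPLIES 0)) AND NOT 0) -> 1
  row 6 [00110]: ((0 XOR (1 IMPLIES 1)) AND NOT 1) -> 0
  row 7 [00111]: ((1 XOR (1 IMPLIES 1)) AND NOT 1) -> 0
  row 8 [01000]: ((0 XOR (0 IMPLIES 0)) AND NOT 0) -> 1
  row 9 [01001]: ((1 XOR (0 IMPLIES 0)) AND NOT 0) -> 0
  row 10 [01010]: ((0 XOR (0 IMPLIES 1)) AND NOT 1) -> 0
  row 11 [01011]: ((1 XOR (0 IMPLIES 1)) AND NOT 1) -> 0
  row 12 [01100]: ((0 XOR (1 IMPLIES 0)) AND NOT 0) -> 0
  row 13 [01101]: ((1 XOR (1 IMPLIES 0)) AND NOT 0) -> 1
  row 14 [01110]: ((0 XOR (1 IMPLIES 1)) AND NOT 1) -> 0
  row 15 [01111]: ((1 XOR (1 IMPLIES 1)) AND NOT 1) -> 0
  row 16 [10000]: ((0 XOR (0 IMPLIES 0)) AND NOT 0) -> 1
  row 17 [10001]: ((1 XOR (0 IMPLIES 0)) AND NOT 0) -> 0
  row 18 [10010]: ((0 XOR (0 IMPLIES 1)) AND NOT 1) -> 0
  row 19 [10011]: ((1 XOR (0 IMPLIES 1)) AND NOT 1) -> 0
  row 20 [10100]: ((0 XOR (1 IMPLIES 0)) AND NOT 0) -> 0
  row 21 [10101]: ((1 XOR (1 IMPLIES 0)) AND NOT 0) -> 1
  row 22 [10110]: ((0 XOR (1 IMPLIES 1)) AND NOT 1) -> 0
  row 23 [10111]: ((1 XOR (1 IMPLIES 1)) AND NOT 1) -> 0
  row 24 [11000]: ((0 XOR (0 IMPLIES 0)) AND NOT 0) -> 1
  row 25 [11001]: ((1 XOR (0 IMPLIES 0)) AND NOT 0) -> 0
  row 26 [11010]: ((0 XOR (0 IMPLIES 1)) AND NOT 1) -> 0
  row 27 [11011]: ((1 XOR (0 IMPLIES 1)) AND NOT 1) -> 0
  row 28 [11100]: ((0 XOR (1 IMPLIES 0)) AND NOT 0) -> 0
  row 29 [11101]: ((1 XOR (1 IMPLIES 0)) AND NOT 0) -> 1
  row 30 [11110]: ((0 XOR (1 IMPLIES 1)) AND NOT 1) -> 0
  row 31 [11111]: ((1 XOR (1 IMPLIES 1)) AND NOT 1) -> 0
Full result column, 4 rows per line (a,b,c fixed per line; d,e runs 00..11 left to right):
  rows 0-3 [a,b,c=000]: 1000  = hex 8
  rows 4-7 [a,b,c=001]: 0100  = hex 4
  rows 8-11 [a,b,c=010]: 1000  = hex 8
  rows 12-15 [a,b,c=011]: 0100  = hex 4
  rows 16-19 [a,b,c=100]: 1000  = hex 8
  rows 20-23 [a,b,c=101]: 0100  = hex 4
  rows 24-27 [a,b,c=110]: 1000  = hex 8
  rows 28-31 [a,b,c=111]: 0100  = hex 4
Output column (row 0 .. row 31) = 10000100100001001000010010000100
Output column grouped in 4s = 1000 0100 1000 0100 1000 0100 1000 0100 = 0x84848484
Convert to decimal digit by digit (value = value*16 + digit):
  8 -> 8
  8*16 + 4 = 132
  132*16 + 8 = 2120
  2120*16 + 4 = 33924
  33924*16 + 8 = 542792
  542792*16 + 4 = 8684676
  8684676*16 + 8 = 138954824
  138954824*16 + 4 = 2223277188
Decimal = 2223277188

2223277188


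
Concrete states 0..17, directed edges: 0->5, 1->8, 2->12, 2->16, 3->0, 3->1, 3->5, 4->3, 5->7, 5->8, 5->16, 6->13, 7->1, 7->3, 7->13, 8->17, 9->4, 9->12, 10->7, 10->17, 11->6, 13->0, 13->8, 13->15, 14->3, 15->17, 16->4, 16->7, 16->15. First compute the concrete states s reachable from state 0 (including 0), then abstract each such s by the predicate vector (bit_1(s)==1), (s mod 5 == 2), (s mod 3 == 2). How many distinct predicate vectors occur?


BFS from 0:
Concrete reachable: {0, 1, 3, 4, 5, 7, 8, 13, 15, 16, 17}
Abstract via predicates (bit_1(s)==1), (s mod 5 == 2), (s mod 3 == 2):
  (0,0,0) <- {0, 1, 4, 13, 16}
  (0,0,1) <- {5, 8}
  (0,1,1) <- {17}
  (1,0,0) <- {3, 15}
  (1,1,0) <- {7}
Distinct abstract states = 5

5


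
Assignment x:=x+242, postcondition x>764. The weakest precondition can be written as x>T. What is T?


Formula: wp(x:=E, P) = P[E/x] (substitute E for x in postcondition)
Step 1: Postcondition: x>764
Step 2: Substitute x+242 for x: x+242>764
Step 3: Solve for x: x > 764-242 = 522

522


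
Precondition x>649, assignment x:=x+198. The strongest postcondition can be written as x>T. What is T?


Formula: sp(P, x:=E) = exists old_x. (x = E[old_x/x]) AND P[old_x/x] (old_x is the value of x before the assignment; eliminate old_x by solving x = E[old_x/x] for old_x)
Step 1: Precondition P: x>649, i.e. old_x > 649
Step 2: Assignment gives x = old_x + 198, so old_x = x - 198
Step 3: Substitute into P: x - 198 > 649
Step 4: Simplify: x > 649+198 = 847

847


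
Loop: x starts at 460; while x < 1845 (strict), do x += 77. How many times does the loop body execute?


Step 1: x goes from 460 toward 1845 by 77; the body runs while x<1845, so iterations = ceil((bound-start)/step)
Step 2: Distance=1385
Step 3: ceil(1385/77)=18

18


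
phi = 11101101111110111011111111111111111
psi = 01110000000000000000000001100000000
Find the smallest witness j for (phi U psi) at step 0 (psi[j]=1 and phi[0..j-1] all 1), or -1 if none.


(phi U psi) at 0: need smallest j with psi[j]=1 and phi[i]=1 for all i in [0,j).
Scan from step 0:
  step 0: phi=1, psi=0 -> continue
  step 1: psi=1 and phi held for [0,1) -> witness found
Witness step = 1

1


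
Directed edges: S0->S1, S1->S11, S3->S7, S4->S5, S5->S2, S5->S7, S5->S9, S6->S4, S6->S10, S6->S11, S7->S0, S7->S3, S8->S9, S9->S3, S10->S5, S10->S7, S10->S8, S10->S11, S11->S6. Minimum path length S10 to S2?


BFS layer-by-layer from S10:
  dist 0: {S10}
  dist 1: {S5, S7, S8, S11}
  dist 2: {S0, S2, S3, S6, S9}
  -> S2 reached at distance 2
Shortest path length = 2

2


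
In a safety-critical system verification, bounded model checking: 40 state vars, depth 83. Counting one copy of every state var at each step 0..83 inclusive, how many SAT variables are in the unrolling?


BMC unrolls to depth k, creating one copy of each state var for steps 0..k.
Step count = 83 + 1 = 84 (steps 0 through 83)
Vars per step = 40
Total = 40 * 84 = 3360

3360


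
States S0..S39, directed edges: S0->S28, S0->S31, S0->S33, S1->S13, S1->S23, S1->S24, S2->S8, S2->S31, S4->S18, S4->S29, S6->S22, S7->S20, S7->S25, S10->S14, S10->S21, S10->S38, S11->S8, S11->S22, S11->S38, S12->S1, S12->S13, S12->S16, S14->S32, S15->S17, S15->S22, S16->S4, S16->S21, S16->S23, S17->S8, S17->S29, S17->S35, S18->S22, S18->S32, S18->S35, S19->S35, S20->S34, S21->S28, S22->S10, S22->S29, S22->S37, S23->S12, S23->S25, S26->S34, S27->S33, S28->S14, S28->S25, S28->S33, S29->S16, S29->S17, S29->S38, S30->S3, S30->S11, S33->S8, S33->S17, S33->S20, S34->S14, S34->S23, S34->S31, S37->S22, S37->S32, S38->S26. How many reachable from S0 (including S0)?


BFS from S0:
  layer 0: {S0}
  layer 1: {S28, S31, S33}
  layer 2: {S8, S14, S17, S20, S25}
  layer 3: {S29, S32, S34, S35}
  layer 4: {S16, S23, S38}
  layer 5: {S4, S12, S21, S26}
  layer 6: {S1, S13, S18}
  layer 7: {S22, S24}
  layer 8: {S10, S37}
Reachable set: {S0, S1, S4, S8, S10, S12, S13, S14, S16, S17, S18, S20, S21, S22, S23, S24, S25, S26, S28, S29, S31, S32, S33, S34, S35, S37, S38}
Count = 27

27


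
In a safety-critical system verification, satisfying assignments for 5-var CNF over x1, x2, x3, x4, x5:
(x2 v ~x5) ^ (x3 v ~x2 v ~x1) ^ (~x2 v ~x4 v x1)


CNF with 3 clauses over 5 vars (32 assignments).
An assignment satisfies CNF iff every clause has >=1 true literal.
Check each row (bits = x1,x2,x3,x4,x5; clause T/F shown):
  row 0 [00000]: clauses=TTT -> 1
  row 1 [00001]: clauses=FTT -> 0
  row 2 [00010]: clauses=TTT -> 1
  row 3 [00011]: clauses=FTT -> 0
  row 4 [00100]: clauses=TTT -> 1
  row 5 [00101]: clauses=FTT -> 0
  row 6 [00110]: clauses=TTT -> 1
  row 7 [00111]: clauses=FTT -> 0
  row 8 [01000]: clauses=TTT -> 1
  row 9 [01001]: clauses=TTT -> 1
  row 10 [01010]: clauses=TTF -> 0
  row 11 [01011]: clauses=TTF -> 0
  row 12 [01100]: clauses=TTT -> 1
  row 13 [01101]: clauses=TTT -> 1
  row 14 [01110]: clauses=TTF -> 0
  row 15 [01111]: clauses=TTF -> 0
  row 16 [10000]: clauses=TTT -> 1
  row 17 [10001]: clauses=FTT -> 0
  row 18 [10010]: clauses=TTT -> 1
  row 19 [10011]: clauses=FTT -> 0
  row 20 [10100]: clauses=TTT -> 1
  row 21 [10101]: clauses=FTT -> 0
  row 22 [10110]: clauses=TTT -> 1
  row 23 [10111]: clauses=FTT -> 0
  row 24 [11000]: clauses=TFT -> 0
  row 25 [11001]: clauses=TFT -> 0
  row 26 [11010]: clauses=TFT -> 0
  row 27 [11011]: clauses=TFT -> 0
  row 28 [11100]: clauses=TTT -> 1
  row 29 [11101]: clauses=TTT -> 1
  row 30 [11110]: clauses=TTT -> 1
  row 31 [11111]: clauses=TTT -> 1
Full result column, 8 rows per line (x1,x2 fixed per line; x3,x4,x5 runs 000..111 left to right):
  rows 0-7 [x1,x2=00]: 10101010  (ones: 4)
  rows 8-15 [x1,x2=01]: 11001100  (ones: 4)
  rows 16-23 [x1,x2=10]: 10101010  (ones: 4)
  rows 24-31 [x1,x2=11]: 00001111  (ones: 4)
Satisfying assignments = 4+4+4+4 = 16

16


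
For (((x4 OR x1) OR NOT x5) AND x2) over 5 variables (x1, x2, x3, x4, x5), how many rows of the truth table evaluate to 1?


Formula: (((x4 OR x1) OR NOT x5) AND x2) over 5 vars (32 rows)
Evaluate each row (x1, x2, x3, x4, x5 as bits, MSB first):
  row 0 [00000]: (((0 OR 0) OR NOT 0) AND 0) -> 0
  row 1 [00001]: (((0 OR 0) OR NOT 1) AND 0) -> 0
  row 2 [00010]: (((1 OR 0) OR NOT 0) AND 0) -> 0
  row 3 [00011]: (((1 OR 0) OR NOT 1) AND 0) -> 0
  row 4 [00100]: (((0 OR 0) OR NOT 0) AND 0) -> 0
  row 5 [00101]: (((0 OR 0) OR NOT 1) AND 0) -> 0
  row 6 [00110]: (((1 OR 0) OR NOT 0) AND 0) -> 0
  row 7 [00111]: (((1 OR 0) OR NOT 1) AND 0) -> 0
  row 8 [01000]: (((0 OR 0) OR NOT 0) AND 1) -> 1
  row 9 [01001]: (((0 OR 0) OR NOT 1) AND 1) -> 0
  row 10 [01010]: (((1 OR 0) OR NOT 0) AND 1) -> 1
  row 11 [01011]: (((1 OR 0) OR NOT 1) AND 1) -> 1
  row 12 [01100]: (((0 OR 0) OR NOT 0) AND 1) -> 1
  row 13 [01101]: (((0 OR 0) OR NOT 1) AND 1) -> 0
  row 14 [01110]: (((1 OR 0) OR NOT 0) AND 1) -> 1
  row 15 [01111]: (((1 OR 0) OR NOT 1) AND 1) -> 1
  row 16 [10000]: (((0 OR 1) OR NOT 0) AND 0) -> 0
  row 17 [10001]: (((0 OR 1) OR NOT 1) AND 0) -> 0
  row 18 [10010]: (((1 OR 1) OR NOT 0) AND 0) -> 0
  row 19 [10011]: (((1 OR 1) OR NOT 1) AND 0) -> 0
  row 20 [10100]: (((0 OR 1) OR NOT 0) AND 0) -> 0
  row 21 [10101]: (((0 OR 1) OR NOT 1) AND 0) -> 0
  row 22 [10110]: (((1 OR 1) OR NOT 0) AND 0) -> 0
  row 23 [10111]: (((1 OR 1) OR NOT 1) AND 0) -> 0
  row 24 [11000]: (((0 OR 1) OR NOT 0) AND 1) -> 1
  row 25 [11001]: (((0 OR 1) OR NOT 1) AND 1) -> 1
  row 26 [11010]: (((1 OR 1) OR NOT 0) AND 1) -> 1
  row 27 [11011]: (((1 OR 1) OR NOT 1) AND 1) -> 1
  row 28 [11100]: (((0 OR 1) OR NOT 0) AND 1) -> 1
  row 29 [11101]: (((0 OR 1) OR NOT 1) AND 1) -> 1
  row 30 [11110]: (((1 OR 1) OR NOT 0) AND 1) -> 1
  row 31 [11111]: (((1 OR 1) OR NOT 1) AND 1) -> 1
Full result column, 8 rows per line (x1,x2 fixed per line; x3,x4,x5 runs 000..111 left to right):
  rows 0-7 [x1,x2=00]: 00000000  (ones: 0)
  rows 8-15 [x1,x2=01]: 10111011  (ones: 6)
  rows 16-23 [x1,x2=10]: 00000000  (ones: 0)
  rows 24-31 [x1,x2=11]: 11111111  (ones: 8)
Count of 1-rows = 0+6+0+8 = 14

14


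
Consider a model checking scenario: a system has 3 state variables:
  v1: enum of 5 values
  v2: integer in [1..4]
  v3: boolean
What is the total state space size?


State space = product of domain sizes of all variables.
Domain sizes:
  v1 (enum of 5 values): 5
  v2 (integer in [1..4]): 4
  v3 (boolean): 2
Product = 5 * 4 * 2 = 40

40


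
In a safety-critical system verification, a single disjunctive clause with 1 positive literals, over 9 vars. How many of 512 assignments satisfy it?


Step 1: Total=2^9=512
Step 2: Unsat when all 1 false: 2^8=256
Step 3: Sat=512-256=256

256


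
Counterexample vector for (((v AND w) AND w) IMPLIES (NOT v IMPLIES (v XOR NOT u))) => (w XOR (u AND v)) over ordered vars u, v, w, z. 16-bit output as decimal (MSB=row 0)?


F1 = (((v AND w) AND w) IMPLIES (NOT v IMPLIES (v XOR NOT u)))
F2 = (w XOR (u AND v))
Counterexample to F1=>F2 is where F1=1 and F2=0.
Evaluate each row (bits = u,v,w,z, MSB first):
  row 0 [0000]: F1=1 F2=0 -> F1&~F2 -> 1
  row 1 [0001]: F1=1 F2=0 -> F1&~F2 -> 1
  row 2 [0010]: F1=1 F2=1 -> F1&~F2 -> 0
  row 3 [0011]: F1=1 F2=1 -> F1&~F2 -> 0
  row 4 [0100]: F1=1 F2=0 -> F1&~F2 -> 1
  row 5 [0101]: F1=1 F2=0 -> F1&~F2 -> 1
  row 6 [0110]: F1=1 F2=1 -> F1&~F2 -> 0
  row 7 [0111]: F1=1 F2=1 -> F1&~F2 -> 0
  row 8 [1000]: F1=1 F2=0 -> F1&~F2 -> 1
  row 9 [1001]: F1=1 F2=0 -> F1&~F2 -> 1
  row 10 [1010]: F1=1 F2=1 -> F1&~F2 -> 0
  row 11 [1011]: F1=1 F2=1 -> F1&~F2 -> 0
  row 12 [1100]: F1=1 F2=1 -> F1&~F2 -> 0
  row 13 [1101]: F1=1 F2=1 -> F1&~F2 -> 0
  row 14 [1110]: F1=1 F2=0 -> F1&~F2 -> 1
  row 15 [1111]: F1=1 F2=0 -> F1&~F2 -> 1
Full result column, 4 rows per line (u,v fixed per line; w,z runs 00..11 left to right):
  rows 0-3 [u,v=00]: 1100  = hex C
  rows 4-7 [u,v=01]: 1100  = hex C
  rows 8-11 [u,v=10]: 1100  = hex C
  rows 12-15 [u,v=11]: 0011  = hex 3
Counterexample vector (row 0 .. row 15) = 1100110011000011
Output column grouped in 4s = 1100 1100 1100 0011 = 0xCCC3
Convert to decimal digit by digit (value = value*16 + digit):
  C -> 12
  12*16 + 12 (C) = 204
  204*16 + 12 (C) = 3276
  3276*16 + 3 = 52419
Decimal = 52419

52419


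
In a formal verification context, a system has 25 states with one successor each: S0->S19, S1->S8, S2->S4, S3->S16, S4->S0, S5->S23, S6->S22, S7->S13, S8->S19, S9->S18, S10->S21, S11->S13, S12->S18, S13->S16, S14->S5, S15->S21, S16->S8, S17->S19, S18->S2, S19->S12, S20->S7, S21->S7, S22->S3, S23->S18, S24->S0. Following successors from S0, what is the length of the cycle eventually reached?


Trace from S0 until a state repeats:
  S0 -> S19 -> S12 -> S18 -> S2 -> S4 -> S0
S0 first seen at step 0, revisited at step 6.
Cycle length = 6 - 0 = 6

6


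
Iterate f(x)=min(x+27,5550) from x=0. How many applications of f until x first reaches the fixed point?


Step 1: x=0, cap=5550, increment=27
Step 2: x grows by 27 each step until capped at 5550; fixed point is x=5550
Step 3: iterations = ceil(5550/27) = 206

206


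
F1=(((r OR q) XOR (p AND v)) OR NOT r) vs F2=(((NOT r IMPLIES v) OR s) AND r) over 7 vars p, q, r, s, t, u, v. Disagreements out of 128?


F1 = (((r OR q) XOR (p AND v)) OR NOT r)
F2 = (((NOT r IMPLIES v) OR s) AND r)
Evaluate both on each of 128 rows (bits = p,q,r,s,t,u,v):
  row 0 [0000000]: F1=1 F2=0 (differ) -> 1
  row 1 [0000001]: F1=1 F2=0 (differ) -> 1
  row 2 [0000010]: F1=1 F2=0 (differ) -> 1
  row 3 [0000011]: F1=1 F2=0 (differ) -> 1
  row 4 [0000100]: F1=1 F2=0 (differ) -> 1
  (every remaining row is evaluated the same way; all 128 results are listed next)
Full result column, 8 rows per line (p,q,r,s fixed per line; t,u,v runs 000..111 left to right):
  rows 0-7 [p,q,r,s=0000]: 11111111  (ones: 8)
  rows 8-15 [p,q,r,s=0001]: 11111111  (ones: 8)
  rows 16-23 [p,q,r,s=0010]: 00000000  (ones: 0)
  rows 24-31 [p,q,r,s=0011]: 00000000  (ones: 0)
  rows 32-39 [p,q,r,s=0100]: 11111111  (ones: 8)
  rows 40-47 [p,q,r,s=0101]: 11111111  (ones: 8)
  rows 48-55 [p,q,r,s=0110]: 00000000  (ones: 0)
  rows 56-63 [p,q,r,s=0111]: 00000000  (ones: 0)
  rows 64-71 [p,q,r,s=1000]: 11111111  (ones: 8)
  rows 72-79 [p,q,r,s=1001]: 11111111  (ones: 8)
  rows 80-87 [p,q,r,s=1010]: 01010101  (ones: 4)
  rows 88-95 [p,q,r,s=1011]: 01010101  (ones: 4)
  rows 96-103 [p,q,r,s=1100]: 11111111  (ones: 8)
  rows 104-111 [p,q,r,s=1101]: 11111111  (ones: 8)
  rows 112-119 [p,q,r,s=1110]: 01010101  (ones: 4)
  rows 120-127 [p,q,r,s=1111]: 01010101  (ones: 4)
Disagreements = 8+8+0+0+8+8+0+0+8+8+4+4+8+8+4+4 = 80

80


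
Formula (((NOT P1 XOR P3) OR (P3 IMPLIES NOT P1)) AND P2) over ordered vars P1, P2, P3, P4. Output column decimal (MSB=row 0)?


Formula: (((NOT P1 XOR P3) OR (P3 IMPLIES NOT P1)) AND P2) over P1, P2, P3, P4 (16 rows)
Evaluate each row (bits = P1,P2,P3,P4, MSB first):
  row 0 [0000]: (((NOT 0 XOR 0) OR (0 IMPLIES NOT 0)) AND 0) -> 0
  row 1 [0001]: (((NOT 0 XOR 0) OR (0 IMPLIES NOT 0)) AND 0) -> 0
  row 2 [0010]: (((NOT 0 XOR 1) OR (1 IMPLIES NOT 0)) AND 0) -> 0
  row 3 [0011]: (((NOT 0 XOR 1) OR (1 IMPLIES NOT 0)) AND 0) -> 0
  row 4 [0100]: (((NOT 0 XOR 0) OR (0 IMPLIES NOT 0)) AND 1) -> 1
  row 5 [0101]: (((NOT 0 XOR 0) OR (0 IMPLIES NOT 0)) AND 1) -> 1
  row 6 [0110]: (((NOT 0 XOR 1) OR (1 IMPLIES NOT 0)) AND 1) -> 1
  row 7 [0111]: (((NOT 0 XOR 1) OR (1 IMPLIES NOT 0)) AND 1) -> 1
  row 8 [1000]: (((NOT 1 XOR 0) OR (0 IMPLIES NOT 1)) AND 0) -> 0
  row 9 [1001]: (((NOT 1 XOR 0) OR (0 IMPLIES NOT 1)) AND 0) -> 0
  row 10 [1010]: (((NOT 1 XOR 1) OR (1 IMPLIES NOT 1)) AND 0) -> 0
  row 11 [1011]: (((NOT 1 XOR 1) OR (1 IMPLIES NOT 1)) AND 0) -> 0
  row 12 [1100]: (((NOT 1 XOR 0) OR (0 IMPLIES NOT 1)) AND 1) -> 1
  row 13 [1101]: (((NOT 1 XOR 0) OR (0 IMPLIES NOT 1)) AND 1) -> 1
  row 14 [1110]: (((NOT 1 XOR 1) OR (1 IMPLIES NOT 1)) AND 1) -> 1
  row 15 [1111]: (((NOT 1 XOR 1) OR (1 IMPLIES NOT 1)) AND 1) -> 1
Full result column, 4 rows per line (P1,P2 fixed per line; P3,P4 runs 00..11 left to right):
  rows 0-3 [P1,P2=00]: 0000  = hex 0
  rows 4-7 [P1,P2=01]: 1111  = hex F
  rows 8-11 [P1,P2=10]: 0000  = hex 0
  rows 12-15 [P1,P2=11]: 1111  = hex F
Output column (row 0 .. row 15) = 0000111100001111
Output column grouped in 4s = 0000 1111 0000 1111 = 0x0F0F
Convert to decimal digit by digit (value = value*16 + digit):
  0 -> 0
  0*16 + 15 (F) = 15
  15*16 + 0 = 240
  240*16 + 15 (F) = 3855
Decimal = 3855

3855


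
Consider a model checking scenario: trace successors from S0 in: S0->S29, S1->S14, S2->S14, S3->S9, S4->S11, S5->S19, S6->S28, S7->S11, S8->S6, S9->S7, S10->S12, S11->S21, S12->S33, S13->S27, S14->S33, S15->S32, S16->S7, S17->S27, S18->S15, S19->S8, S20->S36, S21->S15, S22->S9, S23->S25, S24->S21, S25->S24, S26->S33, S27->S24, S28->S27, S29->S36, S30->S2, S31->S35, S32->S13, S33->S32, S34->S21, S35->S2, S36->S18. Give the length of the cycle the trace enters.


Trace from S0 until a state repeats:
  S0 -> S29 -> S36 -> S18 -> S15 -> S32 -> S13 -> S27 -> S24 -> S21 -> S15
S15 first seen at step 4, revisited at step 10.
Cycle length = 10 - 4 = 6

6


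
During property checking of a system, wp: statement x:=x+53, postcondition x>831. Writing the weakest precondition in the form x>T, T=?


Formula: wp(x:=E, P) = P[E/x] (substitute E for x in postcondition)
Step 1: Postcondition: x>831
Step 2: Substitute x+53 for x: x+53>831
Step 3: Solve for x: x > 831-53 = 778

778


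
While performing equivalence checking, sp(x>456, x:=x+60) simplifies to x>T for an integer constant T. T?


Formula: sp(P, x:=E) = exists old_x. (x = E[old_x/x]) AND P[old_x/x] (old_x is the value of x before the assignment; eliminate old_x by solving x = E[old_x/x] for old_x)
Step 1: Precondition P: x>456, i.e. old_x > 456
Step 2: Assignment gives x = old_x + 60, so old_x = x - 60
Step 3: Substitute into P: x - 60 > 456
Step 4: Simplify: x > 456+60 = 516

516


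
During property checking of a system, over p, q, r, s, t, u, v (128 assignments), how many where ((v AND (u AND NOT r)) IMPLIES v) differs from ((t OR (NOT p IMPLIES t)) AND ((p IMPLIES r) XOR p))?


F1 = ((v AND (u AND NOT r)) IMPLIES v)
F2 = ((t OR (NOT p IMPLIES t)) AND ((p IMPLIES r) XOR p))
Evaluate both on each of 128 rows (bits = p,q,r,s,t,u,v):
  row 0 [0000000]: F1=1 F2=0 (differ) -> 1
  row 1 [0000001]: F1=1 F2=0 (differ) -> 1
  row 2 [0000010]: F1=1 F2=0 (differ) -> 1
  row 3 [0000011]: F1=1 F2=0 (differ) -> 1
  row 4 [0000100]: F1=1 F2=1 -> 0
  (every remaining row is evaluated the same way; all 128 results are listed next)
Full result column, 8 rows per line (p,q,r,s fixed per line; t,u,v runs 000..111 left to right):
  rows 0-7 [p,q,r,s=0000]: 11110000  (ones: 4)
  rows 8-15 [p,q,r,s=0001]: 11110000  (ones: 4)
  rows 16-23 [p,q,r,s=0010]: 11110000  (ones: 4)
  rows 24-31 [p,q,r,s=0011]: 11110000  (ones: 4)
  rows 32-39 [p,q,r,s=0100]: 11110000  (ones: 4)
  rows 40-47 [p,q,r,s=0101]: 11110000  (ones: 4)
  rows 48-55 [p,q,r,s=0110]: 11110000  (ones: 4)
  rows 56-63 [p,q,r,s=0111]: 11110000  (ones: 4)
  rows 64-71 [p,q,r,s=1000]: 00000000  (ones: 0)
  rows 72-79 [p,q,r,s=1001]: 00000000  (ones: 0)
  rows 80-87 [p,q,r,s=1010]: 11111111  (ones: 8)
  rows 88-95 [p,q,r,s=1011]: 11111111  (ones: 8)
  rows 96-103 [p,q,r,s=1100]: 00000000  (ones: 0)
  rows 104-111 [p,q,r,s=1101]: 00000000  (ones: 0)
  rows 112-119 [p,q,r,s=1110]: 11111111  (ones: 8)
  rows 120-127 [p,q,r,s=1111]: 11111111  (ones: 8)
Disagreements = 4+4+4+4+4+4+4+4+0+0+8+8+0+0+8+8 = 64

64


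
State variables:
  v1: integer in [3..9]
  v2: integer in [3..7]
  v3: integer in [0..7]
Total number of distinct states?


State space = product of domain sizes of all variables.
Domain sizes:
  v1 (integer in [3..9]): 7
  v2 (integer in [3..7]): 5
  v3 (integer in [0..7]): 8
Product = 7 * 5 * 8 = 280

280


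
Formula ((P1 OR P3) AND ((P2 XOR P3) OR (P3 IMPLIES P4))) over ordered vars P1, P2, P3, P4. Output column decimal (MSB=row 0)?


Formula: ((P1 OR P3) AND ((P2 XOR P3) OR (P3 IMPLIES P4))) over P1, P2, P3, P4 (16 rows)
Evaluate each row (bits = P1,P2,P3,P4, MSB first):
  row 0 [0000]: ((0 OR 0) AND ((0 XOR 0) OR (0 IMPLIES 0))) -> 0
  row 1 [0001]: ((0 OR 0) AND ((0 XOR 0) OR (0 IMPLIES 1))) -> 0
  row 2 [0010]: ((0 OR 1) AND ((0 XOR 1) OR (1 IMPLIES 0))) -> 1
  row 3 [0011]: ((0 OR 1) AND ((0 XOR 1) OR (1 IMPLIES 1))) -> 1
  row 4 [0100]: ((0 OR 0) AND ((1 XOR 0) OR (0 IMPLIES 0))) -> 0
  row 5 [0101]: ((0 OR 0) AND ((1 XOR 0) OR (0 IMPLIES 1))) -> 0
  row 6 [0110]: ((0 OR 1) AND ((1 XOR 1) OR (1 IMPLIES 0))) -> 0
  row 7 [0111]: ((0 OR 1) AND ((1 XOR 1) OR (1 IMPLIES 1))) -> 1
  row 8 [1000]: ((1 OR 0) AND ((0 XOR 0) OR (0 IMPLIES 0))) -> 1
  row 9 [1001]: ((1 OR 0) AND ((0 XOR 0) OR (0 IMPLIES 1))) -> 1
  row 10 [1010]: ((1 OR 1) AND ((0 XOR 1) OR (1 IMPLIES 0))) -> 1
  row 11 [1011]: ((1 OR 1) AND ((0 XOR 1) OR (1 IMPLIES 1))) -> 1
  row 12 [1100]: ((1 OR 0) AND ((1 XOR 0) OR (0 IMPLIES 0))) -> 1
  row 13 [1101]: ((1 OR 0) AND ((1 XOR 0) OR (0 IMPLIES 1))) -> 1
  row 14 [1110]: ((1 OR 1) AND ((1 XOR 1) OR (1 IMPLIES 0))) -> 0
  row 15 [1111]: ((1 OR 1) AND ((1 XOR 1) OR (1 IMPLIES 1))) -> 1
Full result column, 4 rows per line (P1,P2 fixed per line; P3,P4 runs 00..11 left to right):
  rows 0-3 [P1,P2=00]: 0011  = hex 3
  rows 4-7 [P1,P2=01]: 0001  = hex 1
  rows 8-11 [P1,P2=10]: 1111  = hex F
  rows 12-15 [P1,P2=11]: 1101  = hex D
Output column (row 0 .. row 15) = 0011000111111101
Output column grouped in 4s = 0011 0001 1111 1101 = 0x31FD
Convert to decimal digit by digit (value = value*16 + digit):
  3 -> 3
  3*16 + 1 = 49
  49*16 + 15 (F) = 799
  799*16 + 13 (D) = 12797
Decimal = 12797

12797


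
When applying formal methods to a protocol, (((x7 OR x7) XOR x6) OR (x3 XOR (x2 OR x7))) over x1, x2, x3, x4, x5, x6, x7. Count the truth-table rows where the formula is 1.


Formula: (((x7 OR x7) XOR x6) OR (x3 XOR (x2 OR x7))) over 7 vars (128 rows)
Evaluate each row (x1, x2, x3, x4, x5, x6, x7 as bits, MSB first):
  row 0 [0000000]: (((0 OR 0) XOR 0) OR (0 XOR (0 OR 0))) -> 0
  row 1 [0000001]: (((1 OR 1) XOR 0) OR (0 XOR (0 OR 1))) -> 1
  row 2 [0000010]: (((0 OR 0) XOR 1) OR (0 XOR (0 OR 0))) -> 1
  row 3 [0000011]: (((1 OR 1) XOR 1) OR (0 XOR (0 OR 1))) -> 1
  row 4 [0000100]: (((0 OR 0) XOR 0) OR (0 XOR (0 OR 0))) -> 0
  (every remaining row is evaluated the same way; all 128 results are listed next)
Full result column, 8 rows per line (x1,x2,x3,x4 fixed per line; x5,x6,x7 runs 000..111 left to right):
  rows 0-7 [x1,x2,x3,x4=0000]: 01110111  (ones: 6)
  rows 8-15 [x1,x2,x3,x4=0001]: 01110111  (ones: 6)
  rows 16-23 [x1,x2,x3,x4=0010]: 11101110  (ones: 6)
  rows 24-31 [x1,x2,x3,x4=0011]: 11101110  (ones: 6)
  rows 32-39 [x1,x2,x3,x4=0100]: 11111111  (ones: 8)
  rows 40-47 [x1,x2,x3,x4=0101]: 11111111  (ones: 8)
  rows 48-55 [x1,x2,x3,x4=0110]: 01100110  (ones: 4)
  rows 56-63 [x1,x2,x3,x4=0111]: 01100110  (ones: 4)
  rows 64-71 [x1,x2,x3,x4=1000]: 01110111  (ones: 6)
  rows 72-79 [x1,x2,x3,x4=1001]: 01110111  (ones: 6)
  rows 80-87 [x1,x2,x3,x4=1010]: 11101110  (ones: 6)
  rows 88-95 [x1,x2,x3,x4=1011]: 11101110  (ones: 6)
  rows 96-103 [x1,x2,x3,x4=1100]: 11111111  (ones: 8)
  rows 104-111 [x1,x2,x3,x4=1101]: 11111111  (ones: 8)
  rows 112-119 [x1,x2,x3,x4=1110]: 01100110  (ones: 4)
  rows 120-127 [x1,x2,x3,x4=1111]: 01100110  (ones: 4)
Count of 1-rows = 6+6+6+6+8+8+4+4+6+6+6+6+8+8+4+4 = 96

96


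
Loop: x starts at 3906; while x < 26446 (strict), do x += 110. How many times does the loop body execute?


Step 1: x goes from 3906 toward 26446 by 110; the body runs while x<26446, so iterations = ceil((bound-start)/step)
Step 2: Distance=22540
Step 3: ceil(22540/110)=205

205


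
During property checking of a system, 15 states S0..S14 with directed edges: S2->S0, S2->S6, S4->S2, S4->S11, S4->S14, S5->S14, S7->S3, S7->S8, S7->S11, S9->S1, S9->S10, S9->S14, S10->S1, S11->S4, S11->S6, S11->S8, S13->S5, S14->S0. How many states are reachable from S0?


BFS from S0:
  layer 0: {S0}
Reachable set: {S0}
Count = 1

1


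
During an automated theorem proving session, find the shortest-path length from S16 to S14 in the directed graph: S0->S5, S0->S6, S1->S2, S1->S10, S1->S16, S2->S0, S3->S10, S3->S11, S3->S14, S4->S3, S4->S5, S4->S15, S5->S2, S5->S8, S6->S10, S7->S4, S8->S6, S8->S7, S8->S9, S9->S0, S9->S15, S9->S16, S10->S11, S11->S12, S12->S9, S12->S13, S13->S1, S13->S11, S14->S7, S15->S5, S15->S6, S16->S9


BFS layer-by-layer from S16:
  dist 0: {S16}
  dist 1: {S9}
  dist 2: {S0, S15}
  dist 3: {S5, S6}
  dist 4: {S2, S8, S10}
  dist 5: {S7, S11}
  dist 6: {S4, S12}
  dist 7: {S3, S13}
  dist 8: {S1, S14}
  -> S14 reached at distance 8
Shortest path length = 8

8


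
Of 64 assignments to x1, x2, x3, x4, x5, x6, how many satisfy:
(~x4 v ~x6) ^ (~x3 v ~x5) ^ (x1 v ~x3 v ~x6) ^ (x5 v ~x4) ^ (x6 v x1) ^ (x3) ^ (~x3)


CNF with 7 clauses over 6 vars (64 assignments).
An assignment satisfies CNF iff every clause has >=1 true literal.
Check each row (bits = x1,x2,x3,x4,x5,x6; clause T/F shown):
  row 0 [000000]: clauses=TTTTFFT -> 0
  row 1 [000001]: clauses=TTTTTFT -> 0
  row 2 [000010]: clauses=TTTTFFT -> 0
  row 3 [000011]: clauses=TTTTTFT -> 0
  row 4 [000100]: clauses=TTTFFFT -> 0
  (every remaining row is evaluated the same way; all 64 results are listed next)
Full result column, 8 rows per line (x1,x2,x3 fixed per line; x4,x5,x6 runs 000..111 left to right):
  rows 0-7 [x1,x2,x3=000]: 00000000  (ones: 0)
  rows 8-15 [x1,x2,x3=001]: 00000000  (ones: 0)
  rows 16-23 [x1,x2,x3=010]: 00000000  (ones: 0)
  rows 24-31 [x1,x2,x3=011]: 00000000  (ones: 0)
  rows 32-39 [x1,x2,x3=100]: 00000000  (ones: 0)
  rows 40-47 [x1,x2,x3=101]: 00000000  (ones: 0)
  rows 48-55 [x1,x2,x3=110]: 00000000  (ones: 0)
  rows 56-63 [x1,x2,x3=111]: 00000000  (ones: 0)
Satisfying assignments = 0+0+0+0+0+0+0+0 = 0

0


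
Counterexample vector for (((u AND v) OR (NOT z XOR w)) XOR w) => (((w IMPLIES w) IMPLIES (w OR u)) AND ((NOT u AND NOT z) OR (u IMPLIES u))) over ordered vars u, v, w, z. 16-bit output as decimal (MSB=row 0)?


F1 = (((u AND v) OR (NOT z XOR w)) XOR w)
F2 = (((w IMPLIES w) IMPLIES (w OR u)) AND ((NOT u AND NOT z) OR (u IMPLIES u)))
Counterexample to F1=>F2 is where F1=1 and F2=0.
Evaluate each row (bits = u,v,w,z, MSB first):
  row 0 [0000]: F1=1 F2=0 -> F1&~F2 -> 1
  row 1 [0001]: F1=0 F2=0 -> F1&~F2 -> 0
  row 2 [0010]: F1=1 F2=1 -> F1&~F2 -> 0
  row 3 [0011]: F1=0 F2=1 -> F1&~F2 -> 0
  row 4 [0100]: F1=1 F2=0 -> F1&~F2 -> 1
  row 5 [0101]: F1=0 F2=0 -> F1&~F2 -> 0
  row 6 [0110]: F1=1 F2=1 -> F1&~F2 -> 0
  row 7 [0111]: F1=0 F2=1 -> F1&~F2 -> 0
  row 8 [1000]: F1=1 F2=1 -> F1&~F2 -> 0
  row 9 [1001]: F1=0 F2=1 -> F1&~F2 -> 0
  row 10 [1010]: F1=1 F2=1 -> F1&~F2 -> 0
  row 11 [1011]: F1=0 F2=1 -> F1&~F2 -> 0
  row 12 [1100]: F1=1 F2=1 -> F1&~F2 -> 0
  row 13 [1101]: F1=1 F2=1 -> F1&~F2 -> 0
  row 14 [1110]: F1=0 F2=1 -> F1&~F2 -> 0
  row 15 [1111]: F1=0 F2=1 -> F1&~F2 -> 0
Full result column, 4 rows per line (u,v fixed per line; w,z runs 00..11 left to right):
  rows 0-3 [u,v=00]: 1000  = hex 8
  rows 4-7 [u,v=01]: 1000  = hex 8
  rows 8-11 [u,v=10]: 0000  = hex 0
  rows 12-15 [u,v=11]: 0000  = hex 0
Counterexample vector (row 0 .. row 15) = 1000100000000000
Output column grouped in 4s = 1000 1000 0000 0000 = 0x8800
Convert to decimal digit by digit (value = value*16 + digit):
  8 -> 8
  8*16 + 8 = 136
  136*16 + 0 = 2176
  2176*16 + 0 = 34816
Decimal = 34816

34816


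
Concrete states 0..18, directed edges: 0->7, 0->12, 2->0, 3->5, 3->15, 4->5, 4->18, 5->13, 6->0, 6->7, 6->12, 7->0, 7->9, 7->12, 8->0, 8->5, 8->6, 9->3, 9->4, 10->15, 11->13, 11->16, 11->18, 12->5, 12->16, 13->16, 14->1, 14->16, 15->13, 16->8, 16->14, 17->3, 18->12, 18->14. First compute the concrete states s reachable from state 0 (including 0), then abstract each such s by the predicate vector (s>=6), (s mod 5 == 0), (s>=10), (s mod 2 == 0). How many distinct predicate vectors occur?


BFS from 0:
Concrete reachable: {0, 1, 3, 4, 5, 6, 7, 8, 9, 12, 13, 14, 15, 16, 18}
Abstract via predicates (s>=6), (s mod 5 == 0), (s>=10), (s mod 2 == 0):
  (0,0,0,0) <- {1, 3}
  (0,0,0,1) <- {4}
  (0,1,0,0) <- {5}
  (0,1,0,1) <- {0}
  (1,0,0,0) <- {7, 9}
  (1,0,0,1) <- {6, 8}
  (1,0,1,0) <- {13}
  (1,0,1,1) <- {12, 14, 16, 18}
  (1,1,1,0) <- {15}
Distinct abstract states = 9

9


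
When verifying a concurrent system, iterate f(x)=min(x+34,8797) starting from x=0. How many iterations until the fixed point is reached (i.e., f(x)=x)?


Step 1: x=0, cap=8797, increment=34
Step 2: x grows by 34 each step until capped at 8797; fixed point is x=8797
Step 3: iterations = ceil(8797/34) = 259

259


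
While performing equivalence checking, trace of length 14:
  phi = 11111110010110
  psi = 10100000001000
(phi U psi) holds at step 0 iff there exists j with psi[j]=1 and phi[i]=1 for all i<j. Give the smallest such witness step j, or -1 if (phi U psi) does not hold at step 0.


(phi U psi) at 0: need smallest j with psi[j]=1 and phi[i]=1 for all i in [0,j).
Scan from step 0:
  step 0: psi=1 and phi held for [0,0) -> witness found
Witness step = 0

0


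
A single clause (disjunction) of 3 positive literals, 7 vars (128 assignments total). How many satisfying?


Step 1: Total=2^7=128
Step 2: Unsat when all 3 false: 2^4=16
Step 3: Sat=128-16=112

112


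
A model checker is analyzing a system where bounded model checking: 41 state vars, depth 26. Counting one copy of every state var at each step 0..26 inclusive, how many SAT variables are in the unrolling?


BMC unrolls to depth k, creating one copy of each state var for steps 0..k.
Step count = 26 + 1 = 27 (steps 0 through 26)
Vars per step = 41
Total = 41 * 27 = 1107

1107


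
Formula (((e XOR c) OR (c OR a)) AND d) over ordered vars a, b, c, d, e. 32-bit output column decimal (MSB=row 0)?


Formula: (((e XOR c) OR (c OR a)) AND d) over a, b, c, d, e (32 rows)
Evaluate each row (bits = a,b,c,d,e, MSB first):
  row 0 [00000]: (((0 XOR 0) OR (0 OR 0)) AND 0) -> 0
  row 1 [00001]: (((1 XOR 0) OR (0 OR 0)) AND 0) -> 0
  row 2 [00010]: (((0 XOR 0) OR (0 OR 0)) AND 1) -> 0
  row 3 [00011]: (((1 XOR 0) OR (0 OR 0)) AND 1) -> 1
  row 4 [00100]: (((0 XOR 1) OR (1 OR 0)) AND 0) -> 0
  row 5 [00101]: (((1 XOR 1) OR (1 OR 0)) AND 0) -> 0
  row 6 [00110]: (((0 XOR 1) OR (1 OR 0)) AND 1) -> 1
  row 7 [00111]: (((1 XOR 1) OR (1 OR 0)) AND 1) -> 1
  row 8 [01000]: (((0 XOR 0) OR (0 OR 0)) AND 0) -> 0
  row 9 [01001]: (((1 XOR 0) OR (0 OR 0)) AND 0) -> 0
  row 10 [01010]: (((0 XOR 0) OR (0 OR 0)) AND 1) -> 0
  row 11 [01011]: (((1 XOR 0) OR (0 OR 0)) AND 1) -> 1
  row 12 [01100]: (((0 XOR 1) OR (1 OR 0)) AND 0) -> 0
  row 13 [01101]: (((1 XOR 1) OR (1 OR 0)) AND 0) -> 0
  row 14 [01110]: (((0 XOR 1) OR (1 OR 0)) AND 1) -> 1
  row 15 [01111]: (((1 XOR 1) OR (1 OR 0)) AND 1) -> 1
  row 16 [10000]: (((0 XOR 0) OR (0 OR 1)) AND 0) -> 0
  row 17 [10001]: (((1 XOR 0) OR (0 OR 1)) AND 0) -> 0
  row 18 [10010]: (((0 XOR 0) OR (0 OR 1)) AND 1) -> 1
  row 19 [10011]: (((1 XOR 0) OR (0 OR 1)) AND 1) -> 1
  row 20 [10100]: (((0 XOR 1) OR (1 OR 1)) AND 0) -> 0
  row 21 [10101]: (((1 XOR 1) OR (1 OR 1)) AND 0) -> 0
  row 22 [10110]: (((0 XOR 1) OR (1 OR 1)) AND 1) -> 1
  row 23 [10111]: (((1 XOR 1) OR (1 OR 1)) AND 1) -> 1
  row 24 [11000]: (((0 XOR 0) OR (0 OR 1)) AND 0) -> 0
  row 25 [11001]: (((1 XOR 0) OR (0 OR 1)) AND 0) -> 0
  row 26 [11010]: (((0 XOR 0) OR (0 OR 1)) AND 1) -> 1
  row 27 [11011]: (((1 XOR 0) OR (0 OR 1)) AND 1) -> 1
  row 28 [11100]: (((0 XOR 1) OR (1 OR 1)) AND 0) -> 0
  row 29 [11101]: (((1 XOR 1) OR (1 OR 1)) AND 0) -> 0
  row 30 [11110]: (((0 XOR 1) OR (1 OR 1)) AND 1) -> 1
  row 31 [11111]: (((1 XOR 1) OR (1 OR 1)) AND 1) -> 1
Full result column, 4 rows per line (a,b,c fixed per line; d,e runs 00..11 left to right):
  rows 0-3 [a,b,c=000]: 0001  = hex 1
  rows 4-7 [a,b,c=001]: 0011  = hex 3
  rows 8-11 [a,b,c=010]: 0001  = hex 1
  rows 12-15 [a,b,c=011]: 0011  = hex 3
  rows 16-19 [a,b,c=100]: 0011  = hex 3
  rows 20-23 [a,b,c=101]: 0011  = hex 3
  rows 24-27 [a,b,c=110]: 0011  = hex 3
  rows 28-31 [a,b,c=111]: 0011  = hex 3
Output column (row 0 .. row 31) = 00010011000100110011001100110011
Output column grouped in 4s = 0001 0011 0001 0011 0011 0011 0011 0011 = 0x13133333
Convert to decimal digit by digit (value = value*16 + digit):
  1 -> 1
  1*16 + 3 = 19
  19*16 + 1 = 305
  305*16 + 3 = 4883
  4883*16 + 3 = 78131
  78131*16 + 3 = 1250099
  1250099*16 + 3 = 20001587
  20001587*16 + 3 = 320025395
Decimal = 320025395

320025395


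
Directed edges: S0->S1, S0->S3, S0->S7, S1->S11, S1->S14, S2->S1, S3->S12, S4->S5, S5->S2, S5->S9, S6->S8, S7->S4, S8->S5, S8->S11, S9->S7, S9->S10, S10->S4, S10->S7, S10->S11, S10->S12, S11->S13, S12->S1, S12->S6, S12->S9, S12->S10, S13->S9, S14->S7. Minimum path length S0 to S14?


BFS layer-by-layer from S0:
  dist 0: {S0}
  dist 1: {S1, S3, S7}
  dist 2: {S4, S11, S12, S14}
  -> S14 reached at distance 2
Shortest path length = 2

2


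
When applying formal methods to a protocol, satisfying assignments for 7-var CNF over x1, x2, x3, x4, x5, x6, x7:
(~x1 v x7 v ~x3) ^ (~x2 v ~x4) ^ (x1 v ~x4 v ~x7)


CNF with 3 clauses over 7 vars (128 assignments).
An assignment satisfies CNF iff every clause has >=1 true literal.
Check each row (bits = x1,x2,x3,x4,x5,x6,x7; clause T/F shown):
  row 0 [0000000]: clauses=TTT -> 1
  row 1 [0000001]: clauses=TTT -> 1
  row 2 [0000010]: clauses=TTT -> 1
  row 3 [0000011]: clauses=TTT -> 1
  row 4 [0000100]: clauses=TTT -> 1
  (every remaining row is evaluated the same way; all 128 results are listed next)
Full result column, 8 rows per line (x1,x2,x3,x4 fixed per line; x5,x6,x7 runs 000..111 left to right):
  rows 0-7 [x1,x2,x3,x4=0000]: 11111111  (ones: 8)
  rows 8-15 [x1,x2,x3,x4=0001]: 10101010  (ones: 4)
  rows 16-23 [x1,x2,x3,x4=0010]: 11111111  (ones: 8)
  rows 24-31 [x1,x2,x3,x4=0011]: 10101010  (ones: 4)
  rows 32-39 [x1,x2,x3,x4=0100]: 11111111  (ones: 8)
  rows 40-47 [x1,x2,x3,x4=0101]: 00000000  (ones: 0)
  rows 48-55 [x1,x2,x3,x4=0110]: 11111111  (ones: 8)
  rows 56-63 [x1,x2,x3,x4=0111]: 00000000  (ones: 0)
  rows 64-71 [x1,x2,x3,x4=1000]: 11111111  (ones: 8)
  rows 72-79 [x1,x2,x3,x4=1001]: 11111111  (ones: 8)
  rows 80-87 [x1,x2,x3,x4=1010]: 01010101  (ones: 4)
  rows 88-95 [x1,x2,x3,x4=1011]: 01010101  (ones: 4)
  rows 96-103 [x1,x2,x3,x4=1100]: 11111111  (ones: 8)
  rows 104-111 [x1,x2,x3,x4=1101]: 00000000  (ones: 0)
  rows 112-119 [x1,x2,x3,x4=1110]: 01010101  (ones: 4)
  rows 120-127 [x1,x2,x3,x4=1111]: 00000000  (ones: 0)
Satisfying assignments = 8+4+8+4+8+0+8+0+8+8+4+4+8+0+4+0 = 76

76


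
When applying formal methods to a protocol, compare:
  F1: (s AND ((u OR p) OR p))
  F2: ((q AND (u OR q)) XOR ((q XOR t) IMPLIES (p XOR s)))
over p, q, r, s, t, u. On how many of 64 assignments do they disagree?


F1 = (s AND ((u OR p) OR p))
F2 = ((q AND (u OR q)) XOR ((q XOR t) IMPLIES (p XOR s)))
Evaluate both on each of 64 rows (bits = p,q,r,s,t,u):
  row 0 [000000]: F1=0 F2=1 (differ) -> 1
  row 1 [000001]: F1=0 F2=1 (differ) -> 1
  row 2 [000010]: F1=0 F2=0 -> 0
  row 3 [000011]: F1=0 F2=0 -> 0
  row 4 [000100]: F1=0 F2=1 (differ) -> 1
  (every remaining row is evaluated the same way; all 64 results are listed next)
Full result column, 8 rows per line (p,q,r fixed per line; s,t,u runs 000..111 left to right):
  rows 0-7 [p,q,r=000]: 11001010  (ones: 4)
  rows 8-15 [p,q,r=001]: 11001010  (ones: 4)
  rows 16-23 [p,q,r=010]: 11000101  (ones: 4)
  rows 24-31 [p,q,r=011]: 11000101  (ones: 4)
  rows 32-39 [p,q,r=100]: 11110011  (ones: 6)
  rows 40-47 [p,q,r=101]: 11110011  (ones: 6)
  rows 48-55 [p,q,r=110]: 00000011  (ones: 2)
  rows 56-63 [p,q,r=111]: 00000011  (ones: 2)
Disagreements = 4+4+4+4+6+6+2+2 = 32

32
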